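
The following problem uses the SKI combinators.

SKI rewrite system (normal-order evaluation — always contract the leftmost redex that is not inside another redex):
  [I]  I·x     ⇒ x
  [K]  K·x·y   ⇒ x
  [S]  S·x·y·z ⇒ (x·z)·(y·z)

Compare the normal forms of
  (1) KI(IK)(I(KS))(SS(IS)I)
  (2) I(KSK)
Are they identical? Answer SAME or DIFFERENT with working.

Term A:
  start: KI(IK)(I(KS))(SS(IS)I)
  [1] I(I(KS))(SS(IS)I)
  [2] I(KS)(SS(IS)I)
  [3] KS(SS(IS)I)
  [4] S

Term B:
  start: I(KSK)
  [1] KSK
  [2] S

Answer: SAME — A ⇓ S, B ⇓ S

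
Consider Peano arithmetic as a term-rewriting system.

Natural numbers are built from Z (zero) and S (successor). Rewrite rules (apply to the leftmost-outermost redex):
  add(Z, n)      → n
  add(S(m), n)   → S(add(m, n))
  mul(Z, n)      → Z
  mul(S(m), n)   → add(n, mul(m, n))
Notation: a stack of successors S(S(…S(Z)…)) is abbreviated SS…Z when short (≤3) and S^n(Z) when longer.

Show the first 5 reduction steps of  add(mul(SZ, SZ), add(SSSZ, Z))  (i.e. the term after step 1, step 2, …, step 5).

Answer: after 5 steps: S(add(Z, add(SSSZ, Z)))

Working:
  start: add(mul(SZ, SZ), add(SSSZ, Z))
  step 1: add(add(SZ, mul(Z, SZ)), add(SSSZ, Z))
  step 2: add(S(add(Z, mul(Z, SZ))), add(SSSZ, Z))
  step 3: S(add(add(Z, mul(Z, SZ)), add(SSSZ, Z)))
  step 4: S(add(mul(Z, SZ), add(SSSZ, Z)))
  step 5: S(add(Z, add(SSSZ, Z)))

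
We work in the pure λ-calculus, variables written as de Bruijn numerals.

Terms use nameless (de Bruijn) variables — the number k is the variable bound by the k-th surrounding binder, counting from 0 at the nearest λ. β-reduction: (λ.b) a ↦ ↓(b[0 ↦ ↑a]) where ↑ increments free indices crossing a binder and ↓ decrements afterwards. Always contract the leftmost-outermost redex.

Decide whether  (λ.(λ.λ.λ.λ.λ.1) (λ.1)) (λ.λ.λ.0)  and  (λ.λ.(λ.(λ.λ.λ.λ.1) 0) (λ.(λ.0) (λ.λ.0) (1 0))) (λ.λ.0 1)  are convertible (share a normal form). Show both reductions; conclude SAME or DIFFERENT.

Answer: SAME — A ⇓ λ.λ.λ.λ.1, B ⇓ λ.λ.λ.λ.1

Working:
Term A:
  start: (λ.(λ.λ.λ.λ.λ.1) (λ.1)) (λ.λ.λ.0)
  [1] (λ.λ.λ.λ.λ.1) (λ.λ.λ.λ.0)
  [2] λ.λ.λ.λ.1

Term B:
  start: (λ.λ.(λ.(λ.λ.λ.λ.1) 0) (λ.(λ.0) (λ.λ.0) (1 0))) (λ.λ.0 1)
  [1] λ.(λ.(λ.λ.λ.λ.1) 0) (λ.(λ.0) (λ.λ.0) (1 0))
  [2] λ.(λ.λ.λ.λ.1) (λ.(λ.0) (λ.λ.0) (1 0))
  [3] λ.λ.λ.λ.1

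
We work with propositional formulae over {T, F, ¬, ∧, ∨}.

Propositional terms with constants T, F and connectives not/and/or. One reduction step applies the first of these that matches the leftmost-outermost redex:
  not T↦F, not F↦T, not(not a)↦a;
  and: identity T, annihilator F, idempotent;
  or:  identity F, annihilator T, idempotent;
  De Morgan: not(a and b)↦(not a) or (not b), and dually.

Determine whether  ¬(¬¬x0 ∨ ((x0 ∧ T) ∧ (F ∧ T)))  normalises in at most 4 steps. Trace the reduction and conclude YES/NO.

  start: ¬(¬¬x0 ∨ ((x0 ∧ T) ∧ (F ∧ T)))
  [1] ¬¬¬x0 ∧ ¬((x0 ∧ T) ∧ (F ∧ T))
  [2] ¬x0 ∧ ¬((x0 ∧ T) ∧ (F ∧ T))
  [3] ¬x0 ∧ (¬(x0 ∧ T) ∨ ¬(F ∧ T))
  [4] ¬x0 ∧ ((¬x0 ∨ ¬T) ∨ ¬(F ∧ T))

Answer: NO — after 4 steps the term is ¬x0 ∧ ((¬x0 ∨ ¬T) ∨ ¬(F ∧ T)), not yet normal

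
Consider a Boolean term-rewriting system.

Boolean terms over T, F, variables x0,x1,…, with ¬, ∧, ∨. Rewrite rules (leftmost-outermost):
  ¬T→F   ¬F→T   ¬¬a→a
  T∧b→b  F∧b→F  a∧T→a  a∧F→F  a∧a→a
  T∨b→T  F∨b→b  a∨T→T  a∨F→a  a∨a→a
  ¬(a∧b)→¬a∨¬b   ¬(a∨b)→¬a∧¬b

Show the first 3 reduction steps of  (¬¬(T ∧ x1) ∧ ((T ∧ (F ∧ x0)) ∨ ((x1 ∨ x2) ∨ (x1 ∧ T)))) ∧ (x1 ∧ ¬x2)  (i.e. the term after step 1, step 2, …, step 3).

Answer: after 3 steps: (x1 ∧ ((F ∧ x0) ∨ ((x1 ∨ x2) ∨ (x1 ∧ T)))) ∧ (x1 ∧ ¬x2)

Derivation:
  start: (¬¬(T ∧ x1) ∧ ((T ∧ (F ∧ x0)) ∨ ((x1 ∨ x2) ∨ (x1 ∧ T)))) ∧ (x1 ∧ ¬x2)
  [1] ((T ∧ x1) ∧ ((T ∧ (F ∧ x0)) ∨ ((x1 ∨ x2) ∨ (x1 ∧ T)))) ∧ (x1 ∧ ¬x2)
  [2] (x1 ∧ ((T ∧ (F ∧ x0)) ∨ ((x1 ∨ x2) ∨ (x1 ∧ T)))) ∧ (x1 ∧ ¬x2)
  [3] (x1 ∧ ((F ∧ x0) ∨ ((x1 ∨ x2) ∨ (x1 ∧ T)))) ∧ (x1 ∧ ¬x2)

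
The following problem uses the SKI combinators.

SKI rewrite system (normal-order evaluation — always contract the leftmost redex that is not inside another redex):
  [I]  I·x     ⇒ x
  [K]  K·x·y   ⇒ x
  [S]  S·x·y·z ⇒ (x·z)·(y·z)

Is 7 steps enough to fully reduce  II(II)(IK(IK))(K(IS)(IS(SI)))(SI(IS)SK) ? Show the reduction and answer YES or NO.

  start: II(II)(IK(IK))(K(IS)(IS(SI)))(SI(IS)SK)
  →1  I(II)(IK(IK))(K(IS)(IS(SI)))(SI(IS)SK)
  →2  II(IK(IK))(K(IS)(IS(SI)))(SI(IS)SK)
  →3  I(IK(IK))(K(IS)(IS(SI)))(SI(IS)SK)
  →4  IK(IK)(K(IS)(IS(SI)))(SI(IS)SK)
  →5  K(IK)(K(IS)(IS(SI)))(SI(IS)SK)
  →6  IK(SI(IS)SK)
  →7  K(SI(IS)SK)

Answer: NO — after 7 steps the term is K(SI(IS)SK), not yet normal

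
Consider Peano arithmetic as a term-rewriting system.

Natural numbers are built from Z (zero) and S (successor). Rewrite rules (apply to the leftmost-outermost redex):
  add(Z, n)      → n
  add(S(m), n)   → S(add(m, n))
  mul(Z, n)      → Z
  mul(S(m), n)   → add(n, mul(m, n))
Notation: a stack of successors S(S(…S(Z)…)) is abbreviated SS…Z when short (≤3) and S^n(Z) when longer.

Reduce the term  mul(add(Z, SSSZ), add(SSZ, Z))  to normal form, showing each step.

Answer: normal form = S^6(Z)  (in 23 steps)

Working:
  start: mul(add(Z, SSSZ), add(SSZ, Z))
  [1] mul(SSSZ, add(SSZ, Z))
  [2] add(add(SSZ, Z), mul(SSZ, add(SSZ, Z)))
  [3] add(S(add(SZ, Z)), mul(SSZ, add(SSZ, Z)))
  [4] S(add(add(SZ, Z), mul(SSZ, add(SSZ, Z))))
  [5] S(add(S(add(Z, Z)), mul(SSZ, add(SSZ, Z))))
  [6] S(S(add(add(Z, Z), mul(SSZ, add(SSZ, Z)))))
  [7] S(S(add(Z, mul(SSZ, add(SSZ, Z)))))
  [8] S(S(mul(SSZ, add(SSZ, Z))))
  [9] S(S(add(add(SSZ, Z), mul(SZ, add(SSZ, Z)))))
  [10] S(S(add(S(add(SZ, Z)), mul(SZ, add(SSZ, Z)))))
  [11] S(S(S(add(add(SZ, Z), mul(SZ, add(SSZ, Z))))))
  [12] S(S(S(add(S(add(Z, Z)), mul(SZ, add(SSZ, Z))))))
  [13] S(S(S(S(add(add(Z, Z), mul(SZ, add(SSZ, Z)))))))
  [14] S(S(S(S(add(Z, mul(SZ, add(SSZ, Z)))))))
  [15] S(S(S(S(mul(SZ, add(SSZ, Z))))))
  [16] S(S(S(S(add(add(SSZ, Z), mul(Z, add(SSZ, Z)))))))
  [17] S(S(S(S(add(S(add(SZ, Z)), mul(Z, add(SSZ, Z)))))))
  [18] S(S(S(S(S(add(add(SZ, Z), mul(Z, add(SSZ, Z))))))))
  [19] S(S(S(S(S(add(S(add(Z, Z)), mul(Z, add(SSZ, Z))))))))
  [20] S(S(S(S(S(S(add(add(Z, Z), mul(Z, add(SSZ, Z)))))))))
  [21] S(S(S(S(S(S(add(Z, mul(Z, add(SSZ, Z)))))))))
  [22] S(S(S(S(S(S(mul(Z, add(SSZ, Z))))))))
  [23] S^6(Z)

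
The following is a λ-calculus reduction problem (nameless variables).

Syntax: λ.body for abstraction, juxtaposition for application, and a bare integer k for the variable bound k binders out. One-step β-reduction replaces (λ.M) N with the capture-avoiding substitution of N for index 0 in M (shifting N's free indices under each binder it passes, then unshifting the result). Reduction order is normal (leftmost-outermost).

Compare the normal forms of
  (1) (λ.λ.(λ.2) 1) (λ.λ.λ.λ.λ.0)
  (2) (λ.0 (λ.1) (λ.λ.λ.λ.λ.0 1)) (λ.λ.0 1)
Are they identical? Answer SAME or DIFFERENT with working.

Answer: DIFFERENT — A ⇓ λ.λ.λ.λ.λ.λ.0, B ⇓ λ.λ.λ.λ.0 1

Derivation:
Term A:
  start: (λ.λ.(λ.2) 1) (λ.λ.λ.λ.λ.0)
  [1] λ.(λ.λ.λ.λ.λ.λ.0) (λ.λ.λ.λ.λ.0)
  [2] λ.λ.λ.λ.λ.λ.0

Term B:
  start: (λ.0 (λ.1) (λ.λ.λ.λ.λ.0 1)) (λ.λ.0 1)
  [1] (λ.λ.0 1) (λ.λ.λ.0 1) (λ.λ.λ.λ.λ.0 1)
  [2] (λ.0 (λ.λ.λ.0 1)) (λ.λ.λ.λ.λ.0 1)
  [3] (λ.λ.λ.λ.λ.0 1) (λ.λ.λ.0 1)
  [4] λ.λ.λ.λ.0 1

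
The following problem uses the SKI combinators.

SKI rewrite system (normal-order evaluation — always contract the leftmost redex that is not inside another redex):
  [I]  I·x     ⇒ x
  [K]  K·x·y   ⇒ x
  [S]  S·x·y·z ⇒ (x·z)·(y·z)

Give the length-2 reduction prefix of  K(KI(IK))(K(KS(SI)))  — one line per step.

Answer: after 2 steps: I

Reduction:
  start: K(KI(IK))(K(KS(SI)))
  →1  KI(IK)
  →2  I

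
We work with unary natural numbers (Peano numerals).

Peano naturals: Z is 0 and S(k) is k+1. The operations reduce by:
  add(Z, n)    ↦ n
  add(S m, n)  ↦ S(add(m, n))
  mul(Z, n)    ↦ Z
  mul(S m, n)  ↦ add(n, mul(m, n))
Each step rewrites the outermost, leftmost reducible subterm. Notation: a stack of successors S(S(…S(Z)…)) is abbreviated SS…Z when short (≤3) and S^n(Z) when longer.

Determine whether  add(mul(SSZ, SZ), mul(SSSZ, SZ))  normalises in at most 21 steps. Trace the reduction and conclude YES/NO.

Answer: YES — reaches normal form S^5(Z) in 20 ≤ 21 steps

Derivation:
  start: add(mul(SSZ, SZ), mul(SSSZ, SZ))
  →1  add(add(SZ, mul(SZ, SZ)), mul(SSSZ, SZ))
  →2  add(S(add(Z, mul(SZ, SZ))), mul(SSSZ, SZ))
  →3  S(add(add(Z, mul(SZ, SZ)), mul(SSSZ, SZ)))
  →4  S(add(mul(SZ, SZ), mul(SSSZ, SZ)))
  →5  S(add(add(SZ, mul(Z, SZ)), mul(SSSZ, SZ)))
  →6  S(add(S(add(Z, mul(Z, SZ))), mul(SSSZ, SZ)))
  →7  S(S(add(add(Z, mul(Z, SZ)), mul(SSSZ, SZ))))
  →8  S(S(add(mul(Z, SZ), mul(SSSZ, SZ))))
  →9  S(S(add(Z, mul(SSSZ, SZ))))
  →10  S(S(mul(SSSZ, SZ)))
  →11  S(S(add(SZ, mul(SSZ, SZ))))
  →12  S(S(S(add(Z, mul(SSZ, SZ)))))
  →13  S(S(S(mul(SSZ, SZ))))
  →14  S(S(S(add(SZ, mul(SZ, SZ)))))
  →15  S(S(S(S(add(Z, mul(SZ, SZ))))))
  →16  S(S(S(S(mul(SZ, SZ)))))
  →17  S(S(S(S(add(SZ, mul(Z, SZ))))))
  →18  S(S(S(S(S(add(Z, mul(Z, SZ)))))))
  →19  S(S(S(S(S(mul(Z, SZ))))))
  →20  S^5(Z)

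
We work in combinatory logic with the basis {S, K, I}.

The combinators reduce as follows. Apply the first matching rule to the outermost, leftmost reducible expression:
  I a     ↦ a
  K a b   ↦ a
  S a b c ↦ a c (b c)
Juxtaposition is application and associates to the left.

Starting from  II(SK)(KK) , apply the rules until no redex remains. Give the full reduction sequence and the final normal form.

  start: II(SK)(KK)
  [1] I(SK)(KK)
  [2] SK(KK)

Answer: normal form = SK(KK)  (in 2 steps)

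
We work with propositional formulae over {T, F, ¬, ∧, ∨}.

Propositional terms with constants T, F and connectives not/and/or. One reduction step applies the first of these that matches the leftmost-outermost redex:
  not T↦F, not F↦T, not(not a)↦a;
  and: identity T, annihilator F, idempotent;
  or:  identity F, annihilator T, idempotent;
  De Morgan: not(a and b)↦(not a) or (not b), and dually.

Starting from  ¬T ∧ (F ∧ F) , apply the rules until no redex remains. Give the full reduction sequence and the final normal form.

Answer: normal form = F  (in 2 steps)

Working:
  start: ¬T ∧ (F ∧ F)
  [1] F ∧ (F ∧ F)
  [2] F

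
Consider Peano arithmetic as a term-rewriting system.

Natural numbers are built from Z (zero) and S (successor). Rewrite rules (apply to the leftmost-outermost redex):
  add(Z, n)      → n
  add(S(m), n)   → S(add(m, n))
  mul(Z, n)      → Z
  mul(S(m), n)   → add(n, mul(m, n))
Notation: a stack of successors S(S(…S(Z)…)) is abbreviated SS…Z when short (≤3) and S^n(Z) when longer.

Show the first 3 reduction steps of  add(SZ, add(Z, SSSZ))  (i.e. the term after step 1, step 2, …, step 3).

Answer: after 3 steps: S^4(Z)

Working:
  start: add(SZ, add(Z, SSSZ))
  →1  S(add(Z, add(Z, SSSZ)))
  →2  S(add(Z, SSSZ))
  →3  S^4(Z)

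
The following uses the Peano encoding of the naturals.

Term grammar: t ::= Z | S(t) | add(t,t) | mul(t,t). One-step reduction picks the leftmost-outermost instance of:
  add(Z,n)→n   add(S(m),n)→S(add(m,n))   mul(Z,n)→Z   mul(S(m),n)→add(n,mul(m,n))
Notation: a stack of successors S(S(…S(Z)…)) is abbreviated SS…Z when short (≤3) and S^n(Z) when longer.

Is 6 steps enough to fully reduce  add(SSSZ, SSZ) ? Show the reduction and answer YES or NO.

Answer: YES — reaches normal form S^5(Z) in 4 ≤ 6 steps

Derivation:
  start: add(SSSZ, SSZ)
  →1  S(add(SSZ, SSZ))
  →2  S(S(add(SZ, SSZ)))
  →3  S(S(S(add(Z, SSZ))))
  →4  S^5(Z)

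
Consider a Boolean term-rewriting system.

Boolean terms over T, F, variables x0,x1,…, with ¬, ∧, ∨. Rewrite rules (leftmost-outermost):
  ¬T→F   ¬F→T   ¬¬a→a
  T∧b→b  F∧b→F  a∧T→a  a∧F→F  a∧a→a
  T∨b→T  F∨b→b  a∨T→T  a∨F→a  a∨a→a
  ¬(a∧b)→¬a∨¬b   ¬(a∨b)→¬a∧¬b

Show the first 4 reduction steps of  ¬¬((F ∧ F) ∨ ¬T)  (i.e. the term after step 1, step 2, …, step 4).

  start: ¬¬((F ∧ F) ∨ ¬T)
  step 1: (F ∧ F) ∨ ¬T
  step 2: F ∨ ¬T
  step 3: ¬T
  step 4: F

Answer: after 4 steps: F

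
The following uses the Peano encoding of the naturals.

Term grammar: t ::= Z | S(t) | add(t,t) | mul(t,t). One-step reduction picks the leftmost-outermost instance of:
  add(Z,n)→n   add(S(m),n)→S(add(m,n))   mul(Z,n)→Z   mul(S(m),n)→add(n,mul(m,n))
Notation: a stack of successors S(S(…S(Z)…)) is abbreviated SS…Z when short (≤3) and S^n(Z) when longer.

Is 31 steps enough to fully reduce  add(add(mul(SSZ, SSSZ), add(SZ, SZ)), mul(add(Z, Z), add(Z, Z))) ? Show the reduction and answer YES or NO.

  start: add(add(mul(SSZ, SSSZ), add(SZ, SZ)), mul(add(Z, Z), add(Z, Z)))
  [1] add(add(add(SSSZ, mul(SZ, SSSZ)), add(SZ, SZ)), mul(add(Z, Z), add(Z, Z)))
  [2] add(add(S(add(SSZ, mul(SZ, SSSZ))), add(SZ, SZ)), mul(add(Z, Z), add(Z, Z)))
  [3] add(S(add(add(SSZ, mul(SZ, SSSZ)), add(SZ, SZ))), mul(add(Z, Z), add(Z, Z)))
  [4] S(add(add(add(SSZ, mul(SZ, SSSZ)), add(SZ, SZ)), mul(add(Z, Z), add(Z, Z))))
  [5] S(add(add(S(add(SZ, mul(SZ, SSSZ))), add(SZ, SZ)), mul(add(Z, Z), add(Z, Z))))
  [6] S(add(S(add(add(SZ, mul(SZ, SSSZ)), add(SZ, SZ))), mul(add(Z, Z), add(Z, Z))))
  [7] S(S(add(add(add(SZ, mul(SZ, SSSZ)), add(SZ, SZ)), mul(add(Z, Z), add(Z, Z)))))
  [8] S(S(add(add(S(add(Z, mul(SZ, SSSZ))), add(SZ, SZ)), mul(add(Z, Z), add(Z, Z)))))
  [9] S(S(add(S(add(add(Z, mul(SZ, SSSZ)), add(SZ, SZ))), mul(add(Z, Z), add(Z, Z)))))
  [10] S(S(S(add(add(add(Z, mul(SZ, SSSZ)), add(SZ, SZ)), mul(add(Z, Z), add(Z, Z))))))
  [11] S(S(S(add(add(mul(SZ, SSSZ), add(SZ, SZ)), mul(add(Z, Z), add(Z, Z))))))
  [12] S(S(S(add(add(add(SSSZ, mul(Z, SSSZ)), add(SZ, SZ)), mul(add(Z, Z), add(Z, Z))))))
  [13] S(S(S(add(add(S(add(SSZ, mul(Z, SSSZ))), add(SZ, SZ)), mul(add(Z, Z), add(Z, Z))))))
  [14] S(S(S(add(S(add(add(SSZ, mul(Z, SSSZ)), add(SZ, SZ))), mul(add(Z, Z), add(Z, Z))))))
  [15] S(S(S(S(add(add(add(SSZ, mul(Z, SSSZ)), add(SZ, SZ)), mul(add(Z, Z), add(Z, Z)))))))
  [16] S(S(S(S(add(add(S(add(SZ, mul(Z, SSSZ))), add(SZ, SZ)), mul(add(Z, Z), add(Z, Z)))))))
  [17] S(S(S(S(add(S(add(add(SZ, mul(Z, SSSZ)), add(SZ, SZ))), mul(add(Z, Z), add(Z, Z)))))))
  [18] S(S(S(S(S(add(add(add(SZ, mul(Z, SSSZ)), add(SZ, SZ)), mul(add(Z, Z), add(Z, Z))))))))
  [19] S(S(S(S(S(add(add(S(add(Z, mul(Z, SSSZ))), add(SZ, SZ)), mul(add(Z, Z), add(Z, Z))))))))
  [20] S(S(S(S(S(add(S(add(add(Z, mul(Z, SSSZ)), add(SZ, SZ))), mul(add(Z, Z), add(Z, Z))))))))
  [21] S(S(S(S(S(S(add(add(add(Z, mul(Z, SSSZ)), add(SZ, SZ)), mul(add(Z, Z), add(Z, Z)))))))))
  [22] S(S(S(S(S(S(add(add(mul(Z, SSSZ), add(SZ, SZ)), mul(add(Z, Z), add(Z, Z)))))))))
  [23] S(S(S(S(S(S(add(add(Z, add(SZ, SZ)), mul(add(Z, Z), add(Z, Z)))))))))
  [24] S(S(S(S(S(S(add(add(SZ, SZ), mul(add(Z, Z), add(Z, Z)))))))))
  [25] S(S(S(S(S(S(add(S(add(Z, SZ)), mul(add(Z, Z), add(Z, Z)))))))))
  [26] S(S(S(S(S(S(S(add(add(Z, SZ), mul(add(Z, Z), add(Z, Z))))))))))
  [27] S(S(S(S(S(S(S(add(SZ, mul(add(Z, Z), add(Z, Z))))))))))
  [28] S(S(S(S(S(S(S(S(add(Z, mul(add(Z, Z), add(Z, Z)))))))))))
  [29] S(S(S(S(S(S(S(S(mul(add(Z, Z), add(Z, Z))))))))))
  [30] S(S(S(S(S(S(S(S(mul(Z, add(Z, Z))))))))))
  [31] S^8(Z)

Answer: YES — reaches normal form S^8(Z) in 31 ≤ 31 steps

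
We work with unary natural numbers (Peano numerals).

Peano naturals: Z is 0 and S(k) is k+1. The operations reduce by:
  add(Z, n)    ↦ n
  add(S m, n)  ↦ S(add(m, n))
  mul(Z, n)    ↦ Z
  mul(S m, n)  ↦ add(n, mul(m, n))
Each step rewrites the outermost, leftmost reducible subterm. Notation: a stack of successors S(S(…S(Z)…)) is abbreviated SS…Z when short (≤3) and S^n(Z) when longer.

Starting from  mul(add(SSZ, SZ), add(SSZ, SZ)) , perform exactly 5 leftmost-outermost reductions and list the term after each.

  start: mul(add(SSZ, SZ), add(SSZ, SZ))
  step 1: mul(S(add(SZ, SZ)), add(SSZ, SZ))
  step 2: add(add(SSZ, SZ), mul(add(SZ, SZ), add(SSZ, SZ)))
  step 3: add(S(add(SZ, SZ)), mul(add(SZ, SZ), add(SSZ, SZ)))
  step 4: S(add(add(SZ, SZ), mul(add(SZ, SZ), add(SSZ, SZ))))
  step 5: S(add(S(add(Z, SZ)), mul(add(SZ, SZ), add(SSZ, SZ))))

Answer: after 5 steps: S(add(S(add(Z, SZ)), mul(add(SZ, SZ), add(SSZ, SZ))))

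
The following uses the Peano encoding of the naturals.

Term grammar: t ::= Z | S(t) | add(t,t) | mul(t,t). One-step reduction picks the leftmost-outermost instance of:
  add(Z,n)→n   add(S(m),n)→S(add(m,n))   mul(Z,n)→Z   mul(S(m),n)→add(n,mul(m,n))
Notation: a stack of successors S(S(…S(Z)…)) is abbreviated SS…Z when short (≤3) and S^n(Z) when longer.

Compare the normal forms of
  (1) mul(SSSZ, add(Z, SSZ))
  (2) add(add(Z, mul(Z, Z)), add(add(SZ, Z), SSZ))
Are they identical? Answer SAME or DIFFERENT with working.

Term A:
  start: mul(SSSZ, add(Z, SSZ))
  →1  add(add(Z, SSZ), mul(SSZ, add(Z, SSZ)))
  →2  add(SSZ, mul(SSZ, add(Z, SSZ)))
  →3  S(add(SZ, mul(SSZ, add(Z, SSZ))))
  →4  S(S(add(Z, mul(SSZ, add(Z, SSZ)))))
  →5  S(S(mul(SSZ, add(Z, SSZ))))
  →6  S(S(add(add(Z, SSZ), mul(SZ, add(Z, SSZ)))))
  →7  S(S(add(SSZ, mul(SZ, add(Z, SSZ)))))
  →8  S(S(S(add(SZ, mul(SZ, add(Z, SSZ))))))
  →9  S(S(S(S(add(Z, mul(SZ, add(Z, SSZ)))))))
  →10  S(S(S(S(mul(SZ, add(Z, SSZ))))))
  →11  S(S(S(S(add(add(Z, SSZ), mul(Z, add(Z, SSZ)))))))
  →12  S(S(S(S(add(SSZ, mul(Z, add(Z, SSZ)))))))
  →13  S(S(S(S(S(add(SZ, mul(Z, add(Z, SSZ))))))))
  →14  S(S(S(S(S(S(add(Z, mul(Z, add(Z, SSZ)))))))))
  →15  S(S(S(S(S(S(mul(Z, add(Z, SSZ))))))))
  →16  S^6(Z)

Term B:
  start: add(add(Z, mul(Z, Z)), add(add(SZ, Z), SSZ))
  →1  add(mul(Z, Z), add(add(SZ, Z), SSZ))
  →2  add(Z, add(add(SZ, Z), SSZ))
  →3  add(add(SZ, Z), SSZ)
  →4  add(S(add(Z, Z)), SSZ)
  →5  S(add(add(Z, Z), SSZ))
  →6  S(add(Z, SSZ))
  →7  SSSZ

Answer: DIFFERENT — A ⇓ S^6(Z), B ⇓ SSSZ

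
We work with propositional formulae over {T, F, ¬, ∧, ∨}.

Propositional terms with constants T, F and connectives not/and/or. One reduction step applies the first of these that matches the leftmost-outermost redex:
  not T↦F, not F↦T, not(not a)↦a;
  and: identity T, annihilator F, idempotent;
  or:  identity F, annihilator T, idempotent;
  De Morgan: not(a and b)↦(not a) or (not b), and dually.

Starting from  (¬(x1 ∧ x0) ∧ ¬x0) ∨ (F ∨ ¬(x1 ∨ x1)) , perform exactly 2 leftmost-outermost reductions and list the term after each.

Answer: after 2 steps: ((¬x1 ∨ ¬x0) ∧ ¬x0) ∨ ¬(x1 ∨ x1)

Derivation:
  start: (¬(x1 ∧ x0) ∧ ¬x0) ∨ (F ∨ ¬(x1 ∨ x1))
  step 1: ((¬x1 ∨ ¬x0) ∧ ¬x0) ∨ (F ∨ ¬(x1 ∨ x1))
  step 2: ((¬x1 ∨ ¬x0) ∧ ¬x0) ∨ ¬(x1 ∨ x1)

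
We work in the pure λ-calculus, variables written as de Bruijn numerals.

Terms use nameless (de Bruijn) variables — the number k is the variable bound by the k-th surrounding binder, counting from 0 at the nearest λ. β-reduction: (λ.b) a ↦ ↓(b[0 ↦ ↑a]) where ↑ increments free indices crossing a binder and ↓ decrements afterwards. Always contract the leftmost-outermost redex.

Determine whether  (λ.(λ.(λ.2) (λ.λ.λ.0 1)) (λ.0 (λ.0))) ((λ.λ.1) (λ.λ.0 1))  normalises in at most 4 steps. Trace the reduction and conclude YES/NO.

Answer: YES — reaches normal form λ.λ.λ.0 1 in 4 ≤ 4 steps

Reduction:
  start: (λ.(λ.(λ.2) (λ.λ.λ.0 1)) (λ.0 (λ.0))) ((λ.λ.1) (λ.λ.0 1))
  →1  (λ.(λ.(λ.λ.1) (λ.λ.0 1)) (λ.λ.λ.0 1)) (λ.0 (λ.0))
  →2  (λ.(λ.λ.1) (λ.λ.0 1)) (λ.λ.λ.0 1)
  →3  (λ.λ.1) (λ.λ.0 1)
  →4  λ.λ.λ.0 1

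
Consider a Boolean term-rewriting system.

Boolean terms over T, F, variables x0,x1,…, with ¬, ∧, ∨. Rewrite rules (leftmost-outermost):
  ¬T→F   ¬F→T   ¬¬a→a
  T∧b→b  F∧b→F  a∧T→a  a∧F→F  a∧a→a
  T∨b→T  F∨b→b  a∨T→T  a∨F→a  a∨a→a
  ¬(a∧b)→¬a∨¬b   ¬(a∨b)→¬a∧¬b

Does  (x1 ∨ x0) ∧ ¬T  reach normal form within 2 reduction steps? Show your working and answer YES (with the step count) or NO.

  start: (x1 ∨ x0) ∧ ¬T
  [1] (x1 ∨ x0) ∧ F
  [2] F

Answer: YES — reaches normal form F in 2 ≤ 2 steps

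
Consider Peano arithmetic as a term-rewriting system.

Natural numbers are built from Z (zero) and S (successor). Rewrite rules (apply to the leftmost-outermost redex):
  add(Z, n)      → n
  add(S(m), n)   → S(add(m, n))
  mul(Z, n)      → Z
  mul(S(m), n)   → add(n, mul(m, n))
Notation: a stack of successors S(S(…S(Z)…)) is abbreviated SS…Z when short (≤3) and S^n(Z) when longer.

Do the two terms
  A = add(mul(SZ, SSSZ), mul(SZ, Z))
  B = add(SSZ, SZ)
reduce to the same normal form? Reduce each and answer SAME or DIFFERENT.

Term A:
  start: add(mul(SZ, SSSZ), mul(SZ, Z))
  [1] add(add(SSSZ, mul(Z, SSSZ)), mul(SZ, Z))
  [2] add(S(add(SSZ, mul(Z, SSSZ))), mul(SZ, Z))
  [3] S(add(add(SSZ, mul(Z, SSSZ)), mul(SZ, Z)))
  [4] S(add(S(add(SZ, mul(Z, SSSZ))), mul(SZ, Z)))
  [5] S(S(add(add(SZ, mul(Z, SSSZ)), mul(SZ, Z))))
  [6] S(S(add(S(add(Z, mul(Z, SSSZ))), mul(SZ, Z))))
  [7] S(S(S(add(add(Z, mul(Z, SSSZ)), mul(SZ, Z)))))
  [8] S(S(S(add(mul(Z, SSSZ), mul(SZ, Z)))))
  [9] S(S(S(add(Z, mul(SZ, Z)))))
  [10] S(S(S(mul(SZ, Z))))
  [11] S(S(S(add(Z, mul(Z, Z)))))
  [12] S(S(S(mul(Z, Z))))
  [13] SSSZ

Term B:
  start: add(SSZ, SZ)
  [1] S(add(SZ, SZ))
  [2] S(S(add(Z, SZ)))
  [3] SSSZ

Answer: SAME — A ⇓ SSSZ, B ⇓ SSSZ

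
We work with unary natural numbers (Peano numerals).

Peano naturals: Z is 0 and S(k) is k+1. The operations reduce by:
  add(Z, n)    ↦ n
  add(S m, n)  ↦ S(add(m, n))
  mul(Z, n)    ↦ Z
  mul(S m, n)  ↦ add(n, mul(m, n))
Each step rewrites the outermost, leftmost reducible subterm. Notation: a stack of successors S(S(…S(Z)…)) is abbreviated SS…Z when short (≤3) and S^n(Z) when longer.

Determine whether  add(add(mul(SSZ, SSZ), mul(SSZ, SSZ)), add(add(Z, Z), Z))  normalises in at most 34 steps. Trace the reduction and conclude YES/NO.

Answer: YES — reaches normal form S^8(Z) in 34 ≤ 34 steps

Derivation:
  start: add(add(mul(SSZ, SSZ), mul(SSZ, SSZ)), add(add(Z, Z), Z))
  [1] add(add(add(SSZ, mul(SZ, SSZ)), mul(SSZ, SSZ)), add(add(Z, Z), Z))
  [2] add(add(S(add(SZ, mul(SZ, SSZ))), mul(SSZ, SSZ)), add(add(Z, Z), Z))
  [3] add(S(add(add(SZ, mul(SZ, SSZ)), mul(SSZ, SSZ))), add(add(Z, Z), Z))
  [4] S(add(add(add(SZ, mul(SZ, SSZ)), mul(SSZ, SSZ)), add(add(Z, Z), Z)))
  [5] S(add(add(S(add(Z, mul(SZ, SSZ))), mul(SSZ, SSZ)), add(add(Z, Z), Z)))
  [6] S(add(S(add(add(Z, mul(SZ, SSZ)), mul(SSZ, SSZ))), add(add(Z, Z), Z)))
  [7] S(S(add(add(add(Z, mul(SZ, SSZ)), mul(SSZ, SSZ)), add(add(Z, Z), Z))))
  [8] S(S(add(add(mul(SZ, SSZ), mul(SSZ, SSZ)), add(add(Z, Z), Z))))
  [9] S(S(add(add(add(SSZ, mul(Z, SSZ)), mul(SSZ, SSZ)), add(add(Z, Z), Z))))
  [10] S(S(add(add(S(add(SZ, mul(Z, SSZ))), mul(SSZ, SSZ)), add(add(Z, Z), Z))))
  [11] S(S(add(S(add(add(SZ, mul(Z, SSZ)), mul(SSZ, SSZ))), add(add(Z, Z), Z))))
  [12] S(S(S(add(add(add(SZ, mul(Z, SSZ)), mul(SSZ, SSZ)), add(add(Z, Z), Z)))))
  [13] S(S(S(add(add(S(add(Z, mul(Z, SSZ))), mul(SSZ, SSZ)), add(add(Z, Z), Z)))))
  [14] S(S(S(add(S(add(add(Z, mul(Z, SSZ)), mul(SSZ, SSZ))), add(add(Z, Z), Z)))))
  [15] S(S(S(S(add(add(add(Z, mul(Z, SSZ)), mul(SSZ, SSZ)), add(add(Z, Z), Z))))))
  [16] S(S(S(S(add(add(mul(Z, SSZ), mul(SSZ, SSZ)), add(add(Z, Z), Z))))))
  [17] S(S(S(S(add(add(Z, mul(SSZ, SSZ)), add(add(Z, Z), Z))))))
  [18] S(S(S(S(add(mul(SSZ, SSZ), add(add(Z, Z), Z))))))
  [19] S(S(S(S(add(add(SSZ, mul(SZ, SSZ)), add(add(Z, Z), Z))))))
  [20] S(S(S(S(add(S(add(SZ, mul(SZ, SSZ))), add(add(Z, Z), Z))))))
  [21] S(S(S(S(S(add(add(SZ, mul(SZ, SSZ)), add(add(Z, Z), Z)))))))
  [22] S(S(S(S(S(add(S(add(Z, mul(SZ, SSZ))), add(add(Z, Z), Z)))))))
  [23] S(S(S(S(S(S(add(add(Z, mul(SZ, SSZ)), add(add(Z, Z), Z))))))))
  [24] S(S(S(S(S(S(add(mul(SZ, SSZ), add(add(Z, Z), Z))))))))
  [25] S(S(S(S(S(S(add(add(SSZ, mul(Z, SSZ)), add(add(Z, Z), Z))))))))
  [26] S(S(S(S(S(S(add(S(add(SZ, mul(Z, SSZ))), add(add(Z, Z), Z))))))))
  [27] S(S(S(S(S(S(S(add(add(SZ, mul(Z, SSZ)), add(add(Z, Z), Z)))))))))
  [28] S(S(S(S(S(S(S(add(S(add(Z, mul(Z, SSZ))), add(add(Z, Z), Z)))))))))
  [29] S(S(S(S(S(S(S(S(add(add(Z, mul(Z, SSZ)), add(add(Z, Z), Z))))))))))
  [30] S(S(S(S(S(S(S(S(add(mul(Z, SSZ), add(add(Z, Z), Z))))))))))
  [31] S(S(S(S(S(S(S(S(add(Z, add(add(Z, Z), Z))))))))))
  [32] S(S(S(S(S(S(S(S(add(add(Z, Z), Z)))))))))
  [33] S(S(S(S(S(S(S(S(add(Z, Z)))))))))
  [34] S^8(Z)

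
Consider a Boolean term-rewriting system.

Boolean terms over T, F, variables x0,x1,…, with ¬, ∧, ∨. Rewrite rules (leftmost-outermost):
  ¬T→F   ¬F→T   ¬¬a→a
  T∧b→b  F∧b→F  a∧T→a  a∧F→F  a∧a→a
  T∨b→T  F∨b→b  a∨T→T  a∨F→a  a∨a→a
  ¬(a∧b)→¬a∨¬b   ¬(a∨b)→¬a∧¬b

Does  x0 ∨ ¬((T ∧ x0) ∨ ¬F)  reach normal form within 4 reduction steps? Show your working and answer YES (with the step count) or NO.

  start: x0 ∨ ¬((T ∧ x0) ∨ ¬F)
  →1  x0 ∨ (¬(T ∧ x0) ∧ ¬¬F)
  →2  x0 ∨ ((¬T ∨ ¬x0) ∧ ¬¬F)
  →3  x0 ∨ ((F ∨ ¬x0) ∧ ¬¬F)
  →4  x0 ∨ (¬x0 ∧ ¬¬F)

Answer: NO — after 4 steps the term is x0 ∨ (¬x0 ∧ ¬¬F), not yet normal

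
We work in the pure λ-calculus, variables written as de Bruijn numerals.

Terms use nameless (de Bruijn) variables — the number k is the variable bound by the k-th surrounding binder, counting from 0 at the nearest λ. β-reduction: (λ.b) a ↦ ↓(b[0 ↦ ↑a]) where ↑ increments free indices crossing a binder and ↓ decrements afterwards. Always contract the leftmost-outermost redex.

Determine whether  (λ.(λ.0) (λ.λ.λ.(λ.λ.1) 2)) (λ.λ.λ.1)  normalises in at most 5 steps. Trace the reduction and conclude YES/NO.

Answer: YES — reaches normal form λ.λ.λ.λ.3 in 3 ≤ 5 steps

Derivation:
  start: (λ.(λ.0) (λ.λ.λ.(λ.λ.1) 2)) (λ.λ.λ.1)
  →1  (λ.0) (λ.λ.λ.(λ.λ.1) 2)
  →2  λ.λ.λ.(λ.λ.1) 2
  →3  λ.λ.λ.λ.3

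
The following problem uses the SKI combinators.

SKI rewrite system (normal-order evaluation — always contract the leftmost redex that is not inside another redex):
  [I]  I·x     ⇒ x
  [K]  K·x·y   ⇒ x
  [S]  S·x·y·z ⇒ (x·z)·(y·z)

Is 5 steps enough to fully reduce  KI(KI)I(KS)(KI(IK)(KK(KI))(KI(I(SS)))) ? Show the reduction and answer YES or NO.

  start: KI(KI)I(KS)(KI(IK)(KK(KI))(KI(I(SS))))
  [1] II(KS)(KI(IK)(KK(KI))(KI(I(SS))))
  [2] I(KS)(KI(IK)(KK(KI))(KI(I(SS))))
  [3] KS(KI(IK)(KK(KI))(KI(I(SS))))
  [4] S

Answer: YES — reaches normal form S in 4 ≤ 5 steps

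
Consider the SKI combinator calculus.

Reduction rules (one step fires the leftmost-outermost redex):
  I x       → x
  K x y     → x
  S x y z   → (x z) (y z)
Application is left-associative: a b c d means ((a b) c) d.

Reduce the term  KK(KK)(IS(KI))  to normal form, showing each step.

Answer: normal form = K(S(KI))  (in 2 steps)

Reduction:
  start: KK(KK)(IS(KI))
  step 1: K(IS(KI))
  step 2: K(S(KI))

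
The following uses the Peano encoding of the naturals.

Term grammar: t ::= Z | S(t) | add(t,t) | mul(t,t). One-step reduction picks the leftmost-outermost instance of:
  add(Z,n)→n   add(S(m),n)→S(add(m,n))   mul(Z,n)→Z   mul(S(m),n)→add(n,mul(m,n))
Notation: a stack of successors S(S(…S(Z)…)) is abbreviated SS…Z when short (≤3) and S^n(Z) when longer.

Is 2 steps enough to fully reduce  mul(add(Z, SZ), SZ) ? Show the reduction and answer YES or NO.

  start: mul(add(Z, SZ), SZ)
  step 1: mul(SZ, SZ)
  step 2: add(SZ, mul(Z, SZ))

Answer: NO — after 2 steps the term is add(SZ, mul(Z, SZ)), not yet normal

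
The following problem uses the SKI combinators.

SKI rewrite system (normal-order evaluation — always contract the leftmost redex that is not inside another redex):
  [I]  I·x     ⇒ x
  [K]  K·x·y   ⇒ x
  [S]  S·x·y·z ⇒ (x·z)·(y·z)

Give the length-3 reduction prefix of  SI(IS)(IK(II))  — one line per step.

  start: SI(IS)(IK(II))
  step 1: I(IK(II))(IS(IK(II)))
  step 2: IK(II)(IS(IK(II)))
  step 3: K(II)(IS(IK(II)))

Answer: after 3 steps: K(II)(IS(IK(II)))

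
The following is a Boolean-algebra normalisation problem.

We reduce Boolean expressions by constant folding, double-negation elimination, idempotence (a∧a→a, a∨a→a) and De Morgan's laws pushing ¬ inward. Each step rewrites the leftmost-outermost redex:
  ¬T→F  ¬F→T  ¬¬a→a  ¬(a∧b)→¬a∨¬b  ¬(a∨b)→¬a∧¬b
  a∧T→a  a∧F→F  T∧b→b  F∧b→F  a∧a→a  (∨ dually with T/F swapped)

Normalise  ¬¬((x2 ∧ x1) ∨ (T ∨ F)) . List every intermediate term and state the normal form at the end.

Answer: normal form = T  (in 3 steps)

Reduction:
  start: ¬¬((x2 ∧ x1) ∨ (T ∨ F))
  step 1: (x2 ∧ x1) ∨ (T ∨ F)
  step 2: (x2 ∧ x1) ∨ T
  step 3: T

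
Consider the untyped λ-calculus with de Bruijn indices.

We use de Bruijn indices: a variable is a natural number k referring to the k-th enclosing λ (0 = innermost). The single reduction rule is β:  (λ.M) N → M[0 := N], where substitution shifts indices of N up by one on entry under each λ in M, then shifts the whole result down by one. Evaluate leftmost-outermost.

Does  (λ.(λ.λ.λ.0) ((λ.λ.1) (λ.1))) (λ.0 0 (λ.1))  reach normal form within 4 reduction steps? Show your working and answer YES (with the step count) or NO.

Answer: YES — reaches normal form λ.λ.0 in 2 ≤ 4 steps

Derivation:
  start: (λ.(λ.λ.λ.0) ((λ.λ.1) (λ.1))) (λ.0 0 (λ.1))
  step 1: (λ.λ.λ.0) ((λ.λ.1) (λ.λ.0 0 (λ.1)))
  step 2: λ.λ.0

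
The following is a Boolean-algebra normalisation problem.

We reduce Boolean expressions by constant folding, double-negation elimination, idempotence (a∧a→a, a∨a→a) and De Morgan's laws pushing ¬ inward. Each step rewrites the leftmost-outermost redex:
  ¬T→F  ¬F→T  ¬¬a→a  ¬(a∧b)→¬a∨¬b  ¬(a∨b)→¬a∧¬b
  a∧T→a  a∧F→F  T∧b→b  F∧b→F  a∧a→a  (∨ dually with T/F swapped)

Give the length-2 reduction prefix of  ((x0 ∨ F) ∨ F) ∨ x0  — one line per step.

Answer: after 2 steps: x0 ∨ x0

Working:
  start: ((x0 ∨ F) ∨ F) ∨ x0
  step 1: (x0 ∨ F) ∨ x0
  step 2: x0 ∨ x0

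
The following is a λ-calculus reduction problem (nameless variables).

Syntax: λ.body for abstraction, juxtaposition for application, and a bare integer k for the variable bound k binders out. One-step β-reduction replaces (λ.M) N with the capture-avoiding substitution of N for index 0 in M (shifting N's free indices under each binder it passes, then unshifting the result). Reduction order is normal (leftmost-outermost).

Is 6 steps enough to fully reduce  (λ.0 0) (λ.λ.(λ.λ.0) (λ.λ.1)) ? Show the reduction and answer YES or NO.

  start: (λ.0 0) (λ.λ.(λ.λ.0) (λ.λ.1))
  [1] (λ.λ.(λ.λ.0) (λ.λ.1)) (λ.λ.(λ.λ.0) (λ.λ.1))
  [2] λ.(λ.λ.0) (λ.λ.1)
  [3] λ.λ.0

Answer: YES — reaches normal form λ.λ.0 in 3 ≤ 6 steps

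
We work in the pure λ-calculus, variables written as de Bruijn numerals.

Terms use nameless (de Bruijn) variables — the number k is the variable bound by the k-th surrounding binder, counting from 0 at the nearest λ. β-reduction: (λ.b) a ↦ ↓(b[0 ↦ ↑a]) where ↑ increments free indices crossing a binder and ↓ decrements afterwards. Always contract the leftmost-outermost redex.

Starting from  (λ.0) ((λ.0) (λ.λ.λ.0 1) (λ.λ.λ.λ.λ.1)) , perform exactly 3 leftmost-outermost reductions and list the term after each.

  start: (λ.0) ((λ.0) (λ.λ.λ.0 1) (λ.λ.λ.λ.λ.1))
  step 1: (λ.0) (λ.λ.λ.0 1) (λ.λ.λ.λ.λ.1)
  step 2: (λ.λ.λ.0 1) (λ.λ.λ.λ.λ.1)
  step 3: λ.λ.0 1

Answer: after 3 steps: λ.λ.0 1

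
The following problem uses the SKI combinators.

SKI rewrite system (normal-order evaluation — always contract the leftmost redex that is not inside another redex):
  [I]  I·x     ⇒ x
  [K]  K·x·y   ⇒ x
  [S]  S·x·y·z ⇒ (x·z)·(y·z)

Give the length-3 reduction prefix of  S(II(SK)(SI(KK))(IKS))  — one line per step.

Answer: after 3 steps: S(K(IKS)(SI(KK)(IKS)))

Reduction:
  start: S(II(SK)(SI(KK))(IKS))
  [1] S(I(SK)(SI(KK))(IKS))
  [2] S(SK(SI(KK))(IKS))
  [3] S(K(IKS)(SI(KK)(IKS)))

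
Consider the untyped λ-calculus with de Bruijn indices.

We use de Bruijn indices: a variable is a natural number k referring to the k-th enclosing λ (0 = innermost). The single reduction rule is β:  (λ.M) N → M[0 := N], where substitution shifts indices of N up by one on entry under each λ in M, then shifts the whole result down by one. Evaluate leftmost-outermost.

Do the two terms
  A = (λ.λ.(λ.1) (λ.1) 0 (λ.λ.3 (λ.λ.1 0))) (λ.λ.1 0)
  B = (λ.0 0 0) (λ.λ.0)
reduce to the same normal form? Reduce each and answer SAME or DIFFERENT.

Term A:
  start: (λ.λ.(λ.1) (λ.1) 0 (λ.λ.3 (λ.λ.1 0))) (λ.λ.1 0)
  [1] λ.(λ.1) (λ.1) 0 (λ.λ.(λ.λ.1 0) (λ.λ.1 0))
  [2] λ.0 0 (λ.λ.(λ.λ.1 0) (λ.λ.1 0))
  [3] λ.0 0 (λ.λ.λ.(λ.λ.1 0) 0)
  [4] λ.0 0 (λ.λ.λ.λ.1 0)

Term B:
  start: (λ.0 0 0) (λ.λ.0)
  [1] (λ.λ.0) (λ.λ.0) (λ.λ.0)
  [2] (λ.0) (λ.λ.0)
  [3] λ.λ.0

Answer: DIFFERENT — A ⇓ λ.0 0 (λ.λ.λ.λ.1 0), B ⇓ λ.λ.0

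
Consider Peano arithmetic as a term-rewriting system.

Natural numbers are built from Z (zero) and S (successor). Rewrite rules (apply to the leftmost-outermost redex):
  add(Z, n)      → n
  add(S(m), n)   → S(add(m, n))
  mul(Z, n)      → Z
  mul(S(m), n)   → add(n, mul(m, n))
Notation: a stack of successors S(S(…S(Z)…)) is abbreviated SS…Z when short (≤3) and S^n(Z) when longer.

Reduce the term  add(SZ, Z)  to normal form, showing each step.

Answer: normal form = SZ  (in 2 steps)

Reduction:
  start: add(SZ, Z)
  step 1: S(add(Z, Z))
  step 2: SZ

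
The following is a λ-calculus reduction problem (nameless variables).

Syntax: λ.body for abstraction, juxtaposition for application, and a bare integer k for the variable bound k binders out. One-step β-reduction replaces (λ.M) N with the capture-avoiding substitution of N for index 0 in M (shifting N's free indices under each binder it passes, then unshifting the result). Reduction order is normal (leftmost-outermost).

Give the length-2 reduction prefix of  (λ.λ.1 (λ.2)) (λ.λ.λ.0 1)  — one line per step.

Answer: after 2 steps: λ.λ.λ.0 1

Working:
  start: (λ.λ.1 (λ.2)) (λ.λ.λ.0 1)
  [1] λ.(λ.λ.λ.0 1) (λ.λ.λ.λ.0 1)
  [2] λ.λ.λ.0 1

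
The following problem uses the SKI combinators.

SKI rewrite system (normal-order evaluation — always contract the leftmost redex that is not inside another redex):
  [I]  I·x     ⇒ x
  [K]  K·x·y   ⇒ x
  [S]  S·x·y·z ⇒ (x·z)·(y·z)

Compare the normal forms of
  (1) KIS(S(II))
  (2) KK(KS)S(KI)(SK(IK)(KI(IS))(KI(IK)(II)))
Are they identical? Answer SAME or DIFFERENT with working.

Answer: SAME — A ⇓ SI, B ⇓ SI

Reduction:
Term A:
  start: KIS(S(II))
  [1] I(S(II))
  [2] S(II)
  [3] SI

Term B:
  start: KK(KS)S(KI)(SK(IK)(KI(IS))(KI(IK)(II)))
  [1] KS(KI)(SK(IK)(KI(IS))(KI(IK)(II)))
  [2] S(SK(IK)(KI(IS))(KI(IK)(II)))
  [3] S(K(KI(IS))(IK(KI(IS)))(KI(IK)(II)))
  [4] S(KI(IS)(KI(IK)(II)))
  [5] S(I(KI(IK)(II)))
  [6] S(KI(IK)(II))
  [7] S(I(II))
  [8] S(II)
  [9] SI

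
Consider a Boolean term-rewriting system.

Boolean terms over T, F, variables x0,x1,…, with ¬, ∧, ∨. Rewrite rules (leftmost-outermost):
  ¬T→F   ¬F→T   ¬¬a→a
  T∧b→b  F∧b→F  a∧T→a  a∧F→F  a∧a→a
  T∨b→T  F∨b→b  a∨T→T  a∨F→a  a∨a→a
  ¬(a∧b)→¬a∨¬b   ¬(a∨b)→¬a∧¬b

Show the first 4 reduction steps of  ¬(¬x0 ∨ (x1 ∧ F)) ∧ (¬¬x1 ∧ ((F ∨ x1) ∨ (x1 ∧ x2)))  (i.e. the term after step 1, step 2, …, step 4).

Answer: after 4 steps: (x0 ∧ (¬x1 ∨ T)) ∧ (¬¬x1 ∧ ((F ∨ x1) ∨ (x1 ∧ x2)))

Working:
  start: ¬(¬x0 ∨ (x1 ∧ F)) ∧ (¬¬x1 ∧ ((F ∨ x1) ∨ (x1 ∧ x2)))
  [1] (¬¬x0 ∧ ¬(x1 ∧ F)) ∧ (¬¬x1 ∧ ((F ∨ x1) ∨ (x1 ∧ x2)))
  [2] (x0 ∧ ¬(x1 ∧ F)) ∧ (¬¬x1 ∧ ((F ∨ x1) ∨ (x1 ∧ x2)))
  [3] (x0 ∧ (¬x1 ∨ ¬F)) ∧ (¬¬x1 ∧ ((F ∨ x1) ∨ (x1 ∧ x2)))
  [4] (x0 ∧ (¬x1 ∨ T)) ∧ (¬¬x1 ∧ ((F ∨ x1) ∨ (x1 ∧ x2)))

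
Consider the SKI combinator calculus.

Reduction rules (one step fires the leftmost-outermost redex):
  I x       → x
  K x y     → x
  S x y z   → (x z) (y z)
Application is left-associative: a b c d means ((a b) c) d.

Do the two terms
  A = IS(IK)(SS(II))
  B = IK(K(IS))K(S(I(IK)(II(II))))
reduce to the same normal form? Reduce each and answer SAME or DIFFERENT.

Answer: DIFFERENT — A ⇓ SK(SSI), B ⇓ S

Reduction:
Term A:
  start: IS(IK)(SS(II))
  step 1: S(IK)(SS(II))
  step 2: SK(SS(II))
  step 3: SK(SSI)

Term B:
  start: IK(K(IS))K(S(I(IK)(II(II))))
  step 1: K(K(IS))K(S(I(IK)(II(II))))
  step 2: K(IS)(S(I(IK)(II(II))))
  step 3: IS
  step 4: S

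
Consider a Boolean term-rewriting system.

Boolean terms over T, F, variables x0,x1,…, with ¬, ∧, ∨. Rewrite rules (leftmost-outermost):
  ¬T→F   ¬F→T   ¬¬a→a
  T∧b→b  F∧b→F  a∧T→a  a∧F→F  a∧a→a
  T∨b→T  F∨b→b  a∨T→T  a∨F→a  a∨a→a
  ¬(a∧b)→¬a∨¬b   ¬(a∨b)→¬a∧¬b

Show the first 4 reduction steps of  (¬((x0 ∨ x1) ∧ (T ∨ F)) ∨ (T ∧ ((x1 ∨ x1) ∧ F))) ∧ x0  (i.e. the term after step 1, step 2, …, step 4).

Answer: after 4 steps: (((¬x0 ∧ ¬x1) ∨ (F ∧ ¬F)) ∨ (T ∧ ((x1 ∨ x1) ∧ F))) ∧ x0

Reduction:
  start: (¬((x0 ∨ x1) ∧ (T ∨ F)) ∨ (T ∧ ((x1 ∨ x1) ∧ F))) ∧ x0
  [1] ((¬(x0 ∨ x1) ∨ ¬(T ∨ F)) ∨ (T ∧ ((x1 ∨ x1) ∧ F))) ∧ x0
  [2] (((¬x0 ∧ ¬x1) ∨ ¬(T ∨ F)) ∨ (T ∧ ((x1 ∨ x1) ∧ F))) ∧ x0
  [3] (((¬x0 ∧ ¬x1) ∨ (¬T ∧ ¬F)) ∨ (T ∧ ((x1 ∨ x1) ∧ F))) ∧ x0
  [4] (((¬x0 ∧ ¬x1) ∨ (F ∧ ¬F)) ∨ (T ∧ ((x1 ∨ x1) ∧ F))) ∧ x0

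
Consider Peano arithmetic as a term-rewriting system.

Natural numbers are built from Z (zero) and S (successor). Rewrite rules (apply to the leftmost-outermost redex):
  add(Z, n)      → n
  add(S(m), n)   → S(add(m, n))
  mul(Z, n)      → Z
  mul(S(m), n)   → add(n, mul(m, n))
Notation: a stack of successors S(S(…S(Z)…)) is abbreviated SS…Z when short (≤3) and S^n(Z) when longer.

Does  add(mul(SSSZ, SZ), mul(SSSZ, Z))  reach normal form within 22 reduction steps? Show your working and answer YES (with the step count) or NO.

  start: add(mul(SSSZ, SZ), mul(SSSZ, Z))
  step 1: add(add(SZ, mul(SSZ, SZ)), mul(SSSZ, Z))
  step 2: add(S(add(Z, mul(SSZ, SZ))), mul(SSSZ, Z))
  step 3: S(add(add(Z, mul(SSZ, SZ)), mul(SSSZ, Z)))
  step 4: S(add(mul(SSZ, SZ), mul(SSSZ, Z)))
  step 5: S(add(add(SZ, mul(SZ, SZ)), mul(SSSZ, Z)))
  step 6: S(add(S(add(Z, mul(SZ, SZ))), mul(SSSZ, Z)))
  step 7: S(S(add(add(Z, mul(SZ, SZ)), mul(SSSZ, Z))))
  step 8: S(S(add(mul(SZ, SZ), mul(SSSZ, Z))))
  step 9: S(S(add(add(SZ, mul(Z, SZ)), mul(SSSZ, Z))))
  step 10: S(S(add(S(add(Z, mul(Z, SZ))), mul(SSSZ, Z))))
  step 11: S(S(S(add(add(Z, mul(Z, SZ)), mul(SSSZ, Z)))))
  step 12: S(S(S(add(mul(Z, SZ), mul(SSSZ, Z)))))
  step 13: S(S(S(add(Z, mul(SSSZ, Z)))))
  step 14: S(S(S(mul(SSSZ, Z))))
  step 15: S(S(S(add(Z, mul(SSZ, Z)))))
  step 16: S(S(S(mul(SSZ, Z))))
  step 17: S(S(S(add(Z, mul(SZ, Z)))))
  step 18: S(S(S(mul(SZ, Z))))
  step 19: S(S(S(add(Z, mul(Z, Z)))))
  step 20: S(S(S(mul(Z, Z))))
  step 21: SSSZ

Answer: YES — reaches normal form SSSZ in 21 ≤ 22 steps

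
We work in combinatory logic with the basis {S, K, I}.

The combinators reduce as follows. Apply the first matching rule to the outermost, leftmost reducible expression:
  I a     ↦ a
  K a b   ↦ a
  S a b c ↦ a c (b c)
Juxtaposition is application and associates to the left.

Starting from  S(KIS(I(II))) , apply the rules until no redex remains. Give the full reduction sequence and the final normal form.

  start: S(KIS(I(II)))
  step 1: S(I(I(II)))
  step 2: S(I(II))
  step 3: S(II)
  step 4: SI

Answer: normal form = SI  (in 4 steps)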